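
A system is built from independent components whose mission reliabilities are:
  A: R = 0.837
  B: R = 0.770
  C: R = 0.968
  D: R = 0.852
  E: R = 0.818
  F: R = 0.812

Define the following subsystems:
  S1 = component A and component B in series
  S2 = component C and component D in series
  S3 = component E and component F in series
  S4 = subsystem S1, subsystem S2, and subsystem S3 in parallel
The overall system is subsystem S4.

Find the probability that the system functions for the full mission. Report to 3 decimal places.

Series (A and B): 0.83700 × 0.77000 = 0.64449
Series (C and D): 0.96800 × 0.85200 = 0.82474
Series (E and F): 0.81800 × 0.81200 = 0.66422
Parallel ([0.64449], [0.82474], and [0.66422]): 1 − (1 − 0.64449)(1 − 0.82474)(1 − 0.66422) = 0.979

0.979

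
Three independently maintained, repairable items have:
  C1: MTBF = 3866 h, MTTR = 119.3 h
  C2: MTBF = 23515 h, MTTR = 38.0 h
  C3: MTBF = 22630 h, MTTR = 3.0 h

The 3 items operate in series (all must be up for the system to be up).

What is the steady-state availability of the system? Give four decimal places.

0.9684

A(C1) = MTBF/(MTBF+MTTR) = 3866/(3866+119.3) = 0.970065
A(C2) = MTBF/(MTBF+MTTR) = 23515/(23515+38.0) = 0.998387
A(C3) = MTBF/(MTBF+MTTR) = 22630/(22630+3.0) = 0.999867
Series availability: 0.970065 × 0.998387 × 0.999867 = 0.9684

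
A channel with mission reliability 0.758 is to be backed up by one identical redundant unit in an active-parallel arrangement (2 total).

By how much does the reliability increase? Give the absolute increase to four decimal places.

R_before = 0.758
R_after = 1 − (1 − 0.758)^2 = 0.9414
ΔR = 0.9414 − 0.758 = 0.1834

0.1834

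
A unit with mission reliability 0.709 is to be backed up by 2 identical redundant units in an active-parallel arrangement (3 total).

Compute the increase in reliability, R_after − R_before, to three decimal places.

R_before = 0.709
R_after = 1 − (1 − 0.709)^3 = 0.975
ΔR = 0.975 − 0.709 = 0.266

0.266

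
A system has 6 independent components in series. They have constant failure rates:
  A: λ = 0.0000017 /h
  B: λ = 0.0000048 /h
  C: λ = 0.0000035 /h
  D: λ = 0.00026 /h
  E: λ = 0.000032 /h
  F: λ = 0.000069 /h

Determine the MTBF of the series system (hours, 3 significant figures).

2700

Series of exponential components: λ_sys = Σ λ_i
λ_sys = 0.0000017 + 0.0000048 + 0.0000035 + 0.00026 + 0.000032 + 0.000069 = 3.7100e-04 /h
MTBF = 1 / λ_sys = 2700 h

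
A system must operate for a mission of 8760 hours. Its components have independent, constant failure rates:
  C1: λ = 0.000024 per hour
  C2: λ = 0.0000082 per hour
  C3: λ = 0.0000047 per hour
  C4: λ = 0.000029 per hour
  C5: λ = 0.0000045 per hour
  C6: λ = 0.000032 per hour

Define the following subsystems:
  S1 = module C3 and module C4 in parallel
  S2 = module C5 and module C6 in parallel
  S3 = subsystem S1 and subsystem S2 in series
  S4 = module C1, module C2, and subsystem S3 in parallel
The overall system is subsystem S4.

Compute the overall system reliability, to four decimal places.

0.9998

R(C1) = exp(−0.000024 × 8760) = 0.810390
R(C2) = exp(−0.0000082 × 8760) = 0.930687
R(C3) = exp(−0.0000047 × 8760) = 0.959664
R(C4) = exp(−0.000029 × 8760) = 0.775661
R(C5) = exp(−0.0000045 × 8760) = 0.961347
R(C6) = exp(−0.000032 × 8760) = 0.755542
Parallel (C3 and C4): 1 − (1 − 0.959664)(1 − 0.775661) = 0.990951
Parallel (C5 and C6): 1 − (1 − 0.961347)(1 − 0.755542) = 0.990551
Series ([0.990951] and [0.990551]): 0.990951 × 0.990551 = 0.981588
Parallel (C1, C2, and [0.981588]): 1 − (1 − 0.810390)(1 − 0.930687)(1 − 0.981588) = 0.9998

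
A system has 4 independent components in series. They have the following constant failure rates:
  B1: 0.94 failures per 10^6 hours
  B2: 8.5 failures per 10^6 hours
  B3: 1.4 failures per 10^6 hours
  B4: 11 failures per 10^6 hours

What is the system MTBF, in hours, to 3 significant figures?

45800

Series of exponential components: λ_sys = Σ λ_i
λ_sys = 0.00000094 + 0.0000085 + 0.0000014 + 0.000011 = 2.1840e-05 /h
MTBF = 1 / λ_sys = 45800 h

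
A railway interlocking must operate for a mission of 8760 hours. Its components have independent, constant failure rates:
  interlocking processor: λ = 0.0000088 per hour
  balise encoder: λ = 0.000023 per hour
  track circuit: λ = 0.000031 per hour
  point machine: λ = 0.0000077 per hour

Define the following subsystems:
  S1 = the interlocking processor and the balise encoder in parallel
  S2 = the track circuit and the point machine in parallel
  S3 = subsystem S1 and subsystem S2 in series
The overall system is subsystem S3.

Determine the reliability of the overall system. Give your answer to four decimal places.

R(interlocking processor) = exp(−0.0000088 × 8760) = 0.925808
R(balise encoder) = exp(−0.000023 × 8760) = 0.817520
R(track circuit) = exp(−0.000031 × 8760) = 0.762190
R(point machine) = exp(−0.0000077 × 8760) = 0.934773
Parallel (interlocking processor and balise encoder): 1 − (1 − 0.925808)(1 − 0.817520) = 0.986461
Parallel (track circuit and point machine): 1 − (1 − 0.762190)(1 − 0.934773) = 0.984488
Series ([0.986461] and [0.984488]): 0.986461 × 0.984488 = 0.9712

0.9712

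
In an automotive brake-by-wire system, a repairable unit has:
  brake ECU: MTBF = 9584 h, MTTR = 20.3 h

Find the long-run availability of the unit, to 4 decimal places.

A(brake ECU) = MTBF/(MTBF+MTTR) = 9584/(9584+20.3) = 0.9979

0.9979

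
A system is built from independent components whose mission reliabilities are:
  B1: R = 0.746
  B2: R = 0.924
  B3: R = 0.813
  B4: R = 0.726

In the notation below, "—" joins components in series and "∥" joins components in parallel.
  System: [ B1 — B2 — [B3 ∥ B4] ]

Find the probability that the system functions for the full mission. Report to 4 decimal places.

0.6540

Parallel (B3 and B4): 1 − (1 − 0.813000)(1 − 0.726000) = 0.948762
Series (B1, B2, and [0.948762]): 0.746000 × 0.924000 × 0.948762 = 0.6540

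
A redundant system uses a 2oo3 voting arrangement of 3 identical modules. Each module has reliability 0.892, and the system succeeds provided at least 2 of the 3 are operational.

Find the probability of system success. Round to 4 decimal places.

R = Σ_{i=2}^{3} C(3,i) p^i (1−p)^{3−i} with p = 0.892
C(3,2)·0.892^2·0.108^1 = 0.257795
C(3,3)·0.892^3·0.108^0 = 0.709732
Sum = 0.9675

0.9675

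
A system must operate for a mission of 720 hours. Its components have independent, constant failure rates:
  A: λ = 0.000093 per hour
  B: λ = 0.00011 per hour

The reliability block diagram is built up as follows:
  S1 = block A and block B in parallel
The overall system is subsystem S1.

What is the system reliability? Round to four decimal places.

0.9951

R(A) = exp(−0.000093 × 720) = 0.935233
R(B) = exp(−0.00011 × 720) = 0.923855
Parallel (A and B): 1 − (1 − 0.935233)(1 − 0.923855) = 0.9951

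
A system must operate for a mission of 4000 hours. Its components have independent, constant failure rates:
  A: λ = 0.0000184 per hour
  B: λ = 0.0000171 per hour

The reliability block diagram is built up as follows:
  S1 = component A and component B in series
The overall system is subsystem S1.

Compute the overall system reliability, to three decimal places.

0.868

R(A) = exp(−0.0000184 × 4000) = 0.92904
R(B) = exp(−0.0000171 × 4000) = 0.93389
Series (A and B): 0.92904 × 0.93389 = 0.868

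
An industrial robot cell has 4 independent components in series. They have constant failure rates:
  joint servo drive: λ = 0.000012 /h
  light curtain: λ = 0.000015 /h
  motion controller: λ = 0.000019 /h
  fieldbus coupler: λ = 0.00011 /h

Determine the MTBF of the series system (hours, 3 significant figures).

6410

Series of exponential components: λ_sys = Σ λ_i
λ_sys = 0.000012 + 0.000015 + 0.000019 + 0.00011 = 1.5600e-04 /h
MTBF = 1 / λ_sys = 6410 h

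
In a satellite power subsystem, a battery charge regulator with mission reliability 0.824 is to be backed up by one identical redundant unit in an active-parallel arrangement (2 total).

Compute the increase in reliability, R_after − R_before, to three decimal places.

R_before = 0.824
R_after = 1 − (1 − 0.824)^2 = 0.969
ΔR = 0.969 − 0.824 = 0.145

0.145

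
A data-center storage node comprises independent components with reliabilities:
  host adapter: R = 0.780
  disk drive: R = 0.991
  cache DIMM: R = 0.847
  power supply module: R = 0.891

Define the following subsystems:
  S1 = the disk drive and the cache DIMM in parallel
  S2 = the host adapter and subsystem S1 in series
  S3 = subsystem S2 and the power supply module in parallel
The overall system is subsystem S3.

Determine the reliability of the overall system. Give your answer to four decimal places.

Parallel (disk drive and cache DIMM): 1 − (1 − 0.991000)(1 − 0.847000) = 0.998623
Series (host adapter and [0.998623]): 0.780000 × 0.998623 = 0.778926
Parallel ([0.778926] and power supply module): 1 − (1 − 0.778926)(1 − 0.891000) = 0.9759

0.9759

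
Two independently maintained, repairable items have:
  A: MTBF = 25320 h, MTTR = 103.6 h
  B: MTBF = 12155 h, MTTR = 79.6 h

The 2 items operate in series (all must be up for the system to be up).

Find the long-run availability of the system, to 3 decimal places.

A(A) = MTBF/(MTBF+MTTR) = 25320/(25320+103.6) = 0.995925
A(B) = MTBF/(MTBF+MTTR) = 12155/(12155+79.6) = 0.993494
Series availability: 0.995925 × 0.993494 = 0.989

0.989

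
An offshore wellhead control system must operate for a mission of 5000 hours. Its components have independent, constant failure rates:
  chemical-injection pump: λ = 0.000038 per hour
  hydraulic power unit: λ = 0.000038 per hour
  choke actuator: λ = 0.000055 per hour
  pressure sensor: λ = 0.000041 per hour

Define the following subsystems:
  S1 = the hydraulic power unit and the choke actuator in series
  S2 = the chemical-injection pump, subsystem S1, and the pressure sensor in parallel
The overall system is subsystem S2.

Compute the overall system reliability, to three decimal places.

0.988

R(chemical-injection pump) = exp(−0.000038 × 5000) = 0.82696
R(hydraulic power unit) = exp(−0.000038 × 5000) = 0.82696
R(choke actuator) = exp(−0.000055 × 5000) = 0.75957
R(pressure sensor) = exp(−0.000041 × 5000) = 0.81465
Series (hydraulic power unit and choke actuator): 0.82696 × 0.75957 = 0.62813
Parallel (chemical-injection pump, [0.62813], and pressure sensor): 1 − (1 − 0.82696)(1 − 0.62813)(1 − 0.81465) = 0.988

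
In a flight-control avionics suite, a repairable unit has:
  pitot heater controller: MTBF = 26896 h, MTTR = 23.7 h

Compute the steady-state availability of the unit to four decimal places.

0.9991

A(pitot heater controller) = MTBF/(MTBF+MTTR) = 26896/(26896+23.7) = 0.9991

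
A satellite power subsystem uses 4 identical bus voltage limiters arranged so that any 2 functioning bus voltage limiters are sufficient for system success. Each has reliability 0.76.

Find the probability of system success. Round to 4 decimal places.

0.9547

R = Σ_{i=2}^{4} C(4,i) p^i (1−p)^{4−i} with p = 0.76
C(4,2)·0.76^2·0.24^2 = 0.199619
C(4,3)·0.76^3·0.24^1 = 0.421417
C(4,4)·0.76^4·0.24^0 = 0.333622
Sum = 0.9547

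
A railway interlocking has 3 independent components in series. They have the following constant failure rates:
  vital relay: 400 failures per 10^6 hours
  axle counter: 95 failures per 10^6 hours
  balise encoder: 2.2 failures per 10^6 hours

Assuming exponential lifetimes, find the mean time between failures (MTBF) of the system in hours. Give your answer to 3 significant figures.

Series of exponential components: λ_sys = Σ λ_i
λ_sys = 0.00040 + 0.000095 + 0.0000022 = 4.9720e-04 /h
MTBF = 1 / λ_sys = 2010 h

2010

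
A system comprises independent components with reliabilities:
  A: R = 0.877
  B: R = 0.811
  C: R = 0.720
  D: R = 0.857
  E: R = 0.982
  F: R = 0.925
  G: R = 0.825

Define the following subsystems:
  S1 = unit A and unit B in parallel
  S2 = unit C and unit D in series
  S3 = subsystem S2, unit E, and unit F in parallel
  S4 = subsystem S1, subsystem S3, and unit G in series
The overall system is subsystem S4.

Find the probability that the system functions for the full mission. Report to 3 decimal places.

Parallel (A and B): 1 − (1 − 0.87700)(1 − 0.81100) = 0.97675
Series (C and D): 0.72000 × 0.85700 = 0.61704
Parallel ([0.61704], E, and F): 1 − (1 − 0.61704)(1 − 0.98200)(1 − 0.92500) = 0.99948
Series ([0.97675], [0.99948], and G): 0.97675 × 0.99948 × 0.82500 = 0.805

0.805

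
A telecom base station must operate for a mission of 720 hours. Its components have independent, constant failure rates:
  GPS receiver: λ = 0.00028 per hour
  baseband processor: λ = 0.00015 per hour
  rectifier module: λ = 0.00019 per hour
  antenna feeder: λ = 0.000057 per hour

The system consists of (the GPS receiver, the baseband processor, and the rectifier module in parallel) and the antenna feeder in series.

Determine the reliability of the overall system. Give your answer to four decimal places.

R(GPS receiver) = exp(−0.00028 × 720) = 0.817422
R(baseband processor) = exp(−0.00015 × 720) = 0.897628
R(rectifier module) = exp(−0.00019 × 720) = 0.872145
R(antenna feeder) = exp(−0.000057 × 720) = 0.959791
Parallel (GPS receiver, baseband processor, and rectifier module): 1 − (1 − 0.817422)(1 − 0.897628)(1 − 0.872145) = 0.997610
Series ([0.997610] and antenna feeder): 0.997610 × 0.959791 = 0.9575

0.9575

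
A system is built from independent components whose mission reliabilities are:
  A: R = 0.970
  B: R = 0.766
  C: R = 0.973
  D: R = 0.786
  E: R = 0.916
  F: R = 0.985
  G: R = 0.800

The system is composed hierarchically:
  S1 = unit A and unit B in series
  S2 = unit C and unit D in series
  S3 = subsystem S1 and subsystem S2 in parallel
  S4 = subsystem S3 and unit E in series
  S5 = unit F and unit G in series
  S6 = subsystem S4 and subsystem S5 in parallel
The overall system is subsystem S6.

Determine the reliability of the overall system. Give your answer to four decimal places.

Series (A and B): 0.970000 × 0.766000 = 0.743020
Series (C and D): 0.973000 × 0.786000 = 0.764778
Parallel ([0.743020] and [0.764778]): 1 − (1 − 0.743020)(1 − 0.764778) = 0.939553
Series ([0.939553] and E): 0.939553 × 0.916000 = 0.860631
Series (F and G): 0.985000 × 0.800000 = 0.788000
Parallel ([0.860631] and [0.788000]): 1 − (1 − 0.860631)(1 − 0.788000) = 0.9705

0.9705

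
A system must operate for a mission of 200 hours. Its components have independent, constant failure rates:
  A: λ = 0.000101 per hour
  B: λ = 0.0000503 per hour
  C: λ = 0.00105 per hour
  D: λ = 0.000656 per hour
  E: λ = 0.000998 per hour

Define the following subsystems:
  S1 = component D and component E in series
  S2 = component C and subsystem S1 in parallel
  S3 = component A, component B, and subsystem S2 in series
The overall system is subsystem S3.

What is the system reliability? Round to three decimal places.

0.918

R(A) = exp(−0.000101 × 200) = 0.98000
R(B) = exp(−0.0000503 × 200) = 0.98999
R(C) = exp(−0.00105 × 200) = 0.81058
R(D) = exp(−0.000656 × 200) = 0.87704
R(E) = exp(−0.000998 × 200) = 0.81906
Series (D and E): 0.87704 × 0.81906 = 0.71835
Parallel (C and [0.71835]): 1 − (1 − 0.81058)(1 − 0.71835) = 0.94665
Series (A, B, and [0.94665]): 0.98000 × 0.98999 × 0.94665 = 0.918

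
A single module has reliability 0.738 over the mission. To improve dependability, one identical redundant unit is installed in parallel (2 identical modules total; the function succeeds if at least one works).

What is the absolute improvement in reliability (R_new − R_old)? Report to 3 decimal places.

R_before = 0.738
R_after = 1 − (1 − 0.738)^2 = 0.931
ΔR = 0.931 − 0.738 = 0.193

0.193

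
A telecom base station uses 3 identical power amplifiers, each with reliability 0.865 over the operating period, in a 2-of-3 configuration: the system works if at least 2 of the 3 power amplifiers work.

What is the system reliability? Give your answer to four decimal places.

0.9502

R = Σ_{i=2}^{3} C(3,i) p^i (1−p)^{3−i} with p = 0.865
C(3,2)·0.865^2·0.135^1 = 0.303031
C(3,3)·0.865^3·0.135^0 = 0.647215
Sum = 0.9502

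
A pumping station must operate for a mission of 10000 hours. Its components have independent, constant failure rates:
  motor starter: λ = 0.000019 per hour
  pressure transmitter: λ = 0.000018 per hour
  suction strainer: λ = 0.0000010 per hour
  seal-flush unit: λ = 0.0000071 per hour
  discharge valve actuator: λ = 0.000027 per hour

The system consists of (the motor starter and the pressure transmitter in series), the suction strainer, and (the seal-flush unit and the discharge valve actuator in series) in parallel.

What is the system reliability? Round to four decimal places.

0.9991

R(motor starter) = exp(−0.000019 × 10000) = 0.826959
R(pressure transmitter) = exp(−0.000018 × 10000) = 0.835270
R(suction strainer) = exp(−0.0000010 × 10000) = 0.990050
R(seal-flush unit) = exp(−0.0000071 × 10000) = 0.931462
R(discharge valve actuator) = exp(−0.000027 × 10000) = 0.763379
Series (motor starter and pressure transmitter): 0.826959 × 0.835270 = 0.690734
Series (seal-flush unit and discharge valve actuator): 0.931462 × 0.763379 = 0.711059
Parallel ([0.690734], suction strainer, and [0.711059]): 1 − (1 − 0.690734)(1 − 0.990050)(1 − 0.711059) = 0.9991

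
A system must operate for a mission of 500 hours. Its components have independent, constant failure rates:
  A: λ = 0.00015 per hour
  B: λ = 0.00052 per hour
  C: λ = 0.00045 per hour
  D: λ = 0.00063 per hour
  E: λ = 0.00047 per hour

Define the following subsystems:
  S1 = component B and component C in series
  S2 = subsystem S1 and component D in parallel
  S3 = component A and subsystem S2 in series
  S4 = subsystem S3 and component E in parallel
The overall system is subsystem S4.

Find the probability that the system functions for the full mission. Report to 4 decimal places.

0.9647

R(A) = exp(−0.00015 × 500) = 0.927743
R(B) = exp(−0.00052 × 500) = 0.771052
R(C) = exp(−0.00045 × 500) = 0.798516
R(D) = exp(−0.00063 × 500) = 0.729789
R(E) = exp(−0.00047 × 500) = 0.790571
Series (B and C): 0.771052 × 0.798516 = 0.615697
Parallel ([0.615697] and D): 1 − (1 − 0.615697)(1 − 0.729789) = 0.896157
Series (A and [0.896157]): 0.927743 × 0.896157 = 0.831403
Parallel ([0.831403] and E): 1 − (1 − 0.831403)(1 − 0.790571) = 0.9647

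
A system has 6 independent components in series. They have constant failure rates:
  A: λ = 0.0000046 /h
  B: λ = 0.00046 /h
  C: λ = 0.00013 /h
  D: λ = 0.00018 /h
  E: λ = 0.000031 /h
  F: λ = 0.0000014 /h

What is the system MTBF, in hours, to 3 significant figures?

Series of exponential components: λ_sys = Σ λ_i
λ_sys = 0.0000046 + 0.00046 + 0.00013 + 0.00018 + 0.000031 + 0.0000014 = 8.0700e-04 /h
MTBF = 1 / λ_sys = 1240 h

1240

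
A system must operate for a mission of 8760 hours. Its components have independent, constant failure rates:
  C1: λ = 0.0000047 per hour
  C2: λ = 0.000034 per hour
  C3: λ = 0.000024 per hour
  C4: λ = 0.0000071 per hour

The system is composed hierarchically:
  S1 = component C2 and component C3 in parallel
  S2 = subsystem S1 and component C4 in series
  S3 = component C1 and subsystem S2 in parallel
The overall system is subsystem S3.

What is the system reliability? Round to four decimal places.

0.9957

R(C1) = exp(−0.0000047 × 8760) = 0.959664
R(C2) = exp(−0.000034 × 8760) = 0.742420
R(C3) = exp(−0.000024 × 8760) = 0.810390
R(C4) = exp(−0.0000071 × 8760) = 0.939699
Parallel (C2 and C3): 1 − (1 − 0.742420)(1 − 0.810390) = 0.951160
Series ([0.951160] and C4): 0.951160 × 0.939699 = 0.893804
Parallel (C1 and [0.893804]): 1 − (1 − 0.959664)(1 − 0.893804) = 0.9957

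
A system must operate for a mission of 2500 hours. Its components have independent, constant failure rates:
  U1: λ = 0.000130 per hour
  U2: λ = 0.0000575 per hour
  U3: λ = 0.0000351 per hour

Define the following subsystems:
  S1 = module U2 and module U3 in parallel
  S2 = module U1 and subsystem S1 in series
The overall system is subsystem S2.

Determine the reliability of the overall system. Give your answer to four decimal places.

R(U1) = exp(−0.000130 × 2500) = 0.722527
R(U2) = exp(−0.0000575 × 2500) = 0.866104
R(U3) = exp(−0.0000351 × 2500) = 0.915990
Parallel (U2 and U3): 1 − (1 − 0.866104)(1 − 0.915990) = 0.988751
Series (U1 and [0.988751]): 0.722527 × 0.988751 = 0.7144

0.7144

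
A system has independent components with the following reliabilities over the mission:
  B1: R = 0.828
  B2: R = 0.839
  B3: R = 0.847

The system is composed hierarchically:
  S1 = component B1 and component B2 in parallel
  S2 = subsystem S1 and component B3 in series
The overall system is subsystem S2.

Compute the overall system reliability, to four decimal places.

0.8235

Parallel (B1 and B2): 1 − (1 − 0.828000)(1 − 0.839000) = 0.972308
Series ([0.972308] and B3): 0.972308 × 0.847000 = 0.8235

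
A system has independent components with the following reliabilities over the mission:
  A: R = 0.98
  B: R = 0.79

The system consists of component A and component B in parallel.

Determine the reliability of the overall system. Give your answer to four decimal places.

Parallel (A and B): 1 − (1 − 0.980000)(1 − 0.790000) = 0.9958

0.9958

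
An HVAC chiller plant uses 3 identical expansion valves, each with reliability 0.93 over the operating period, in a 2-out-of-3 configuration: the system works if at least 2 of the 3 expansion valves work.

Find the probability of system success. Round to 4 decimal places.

R = Σ_{i=2}^{3} C(3,i) p^i (1−p)^{3−i} with p = 0.93
C(3,2)·0.93^2·0.07^1 = 0.181629
C(3,3)·0.93^3·0.07^0 = 0.804357
Sum = 0.9860

0.9860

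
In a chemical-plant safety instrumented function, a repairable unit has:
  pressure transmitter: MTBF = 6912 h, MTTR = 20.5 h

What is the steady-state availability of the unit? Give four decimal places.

0.9970

A(pressure transmitter) = MTBF/(MTBF+MTTR) = 6912/(6912+20.5) = 0.9970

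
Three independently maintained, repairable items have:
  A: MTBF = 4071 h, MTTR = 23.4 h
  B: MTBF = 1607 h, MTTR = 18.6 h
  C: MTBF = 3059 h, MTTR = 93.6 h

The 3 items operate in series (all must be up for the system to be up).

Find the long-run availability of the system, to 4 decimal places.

A(A) = MTBF/(MTBF+MTTR) = 4071/(4071+23.4) = 0.994285
A(B) = MTBF/(MTBF+MTTR) = 1607/(1607+18.6) = 0.988558
A(C) = MTBF/(MTBF+MTTR) = 3059/(3059+93.6) = 0.970310
Series availability: 0.994285 × 0.988558 × 0.970310 = 0.9537

0.9537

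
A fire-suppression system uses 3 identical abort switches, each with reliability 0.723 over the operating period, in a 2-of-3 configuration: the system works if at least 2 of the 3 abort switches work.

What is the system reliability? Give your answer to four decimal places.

0.8123

R = Σ_{i=2}^{3} C(3,i) p^i (1−p)^{3−i} with p = 0.723
C(3,2)·0.723^2·0.277^1 = 0.434388
C(3,3)·0.723^3·0.277^0 = 0.377933
Sum = 0.8123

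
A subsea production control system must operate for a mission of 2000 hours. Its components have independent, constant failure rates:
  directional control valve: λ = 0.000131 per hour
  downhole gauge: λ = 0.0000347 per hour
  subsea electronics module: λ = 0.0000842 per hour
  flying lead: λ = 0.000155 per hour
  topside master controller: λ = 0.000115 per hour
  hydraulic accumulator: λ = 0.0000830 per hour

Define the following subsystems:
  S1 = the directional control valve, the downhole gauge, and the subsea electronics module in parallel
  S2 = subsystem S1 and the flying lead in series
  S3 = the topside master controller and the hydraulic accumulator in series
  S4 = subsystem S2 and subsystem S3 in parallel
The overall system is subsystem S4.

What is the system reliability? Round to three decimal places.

R(directional control valve) = exp(−0.000131 × 2000) = 0.76951
R(downhole gauge) = exp(−0.0000347 × 2000) = 0.93295
R(subsea electronics module) = exp(−0.0000842 × 2000) = 0.84502
R(flying lead) = exp(−0.000155 × 2000) = 0.73345
R(topside master controller) = exp(−0.000115 × 2000) = 0.79453
R(hydraulic accumulator) = exp(−0.0000830 × 2000) = 0.84705
Parallel (directional control valve, downhole gauge, and subsea electronics module): 1 − (1 − 0.76951)(1 − 0.93295)(1 − 0.84502) = 0.99760
Series ([0.99760] and flying lead): 0.99760 × 0.73345 = 0.73169
Series (topside master controller and hydraulic accumulator): 0.79453 × 0.84705 = 0.67301
Parallel ([0.73169] and [0.67301]): 1 − (1 − 0.73169)(1 − 0.67301) = 0.912

0.912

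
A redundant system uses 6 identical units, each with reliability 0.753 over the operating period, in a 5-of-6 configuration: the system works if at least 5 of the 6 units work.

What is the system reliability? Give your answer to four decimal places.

R = Σ_{i=5}^{6} C(6,i) p^i (1−p)^{6−i} with p = 0.753
C(6,5)·0.753^5·0.247^1 = 0.358776
C(6,6)·0.753^6·0.247^0 = 0.182293
Sum = 0.5411

0.5411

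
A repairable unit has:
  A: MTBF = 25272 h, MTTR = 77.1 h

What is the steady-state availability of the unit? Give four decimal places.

0.9970

A(A) = MTBF/(MTBF+MTTR) = 25272/(25272+77.1) = 0.9970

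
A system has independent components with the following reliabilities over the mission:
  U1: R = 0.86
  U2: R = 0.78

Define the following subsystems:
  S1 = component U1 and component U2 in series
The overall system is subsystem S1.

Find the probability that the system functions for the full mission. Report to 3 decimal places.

0.671

Series (U1 and U2): 0.86000 × 0.78000 = 0.671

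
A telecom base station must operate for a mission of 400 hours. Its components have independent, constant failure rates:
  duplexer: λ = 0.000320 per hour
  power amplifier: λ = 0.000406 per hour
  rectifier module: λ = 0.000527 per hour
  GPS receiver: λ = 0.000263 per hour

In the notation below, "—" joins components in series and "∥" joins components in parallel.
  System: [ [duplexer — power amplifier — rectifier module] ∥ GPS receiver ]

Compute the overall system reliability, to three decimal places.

R(duplexer) = exp(−0.000320 × 400) = 0.87985
R(power amplifier) = exp(−0.000406 × 400) = 0.85010
R(rectifier module) = exp(−0.000527 × 400) = 0.80994
R(GPS receiver) = exp(−0.000263 × 400) = 0.90014
Series (duplexer, power amplifier, and rectifier module): 0.87985 × 0.85010 × 0.80994 = 0.60580
Parallel ([0.60580] and GPS receiver): 1 − (1 − 0.60580)(1 − 0.90014) = 0.961

0.961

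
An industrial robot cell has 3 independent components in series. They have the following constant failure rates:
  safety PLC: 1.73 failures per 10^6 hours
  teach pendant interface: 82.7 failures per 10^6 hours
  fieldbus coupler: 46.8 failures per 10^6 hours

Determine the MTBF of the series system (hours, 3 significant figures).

Series of exponential components: λ_sys = Σ λ_i
λ_sys = 0.00000173 + 0.0000827 + 0.0000468 = 1.3123e-04 /h
MTBF = 1 / λ_sys = 7620 h

7620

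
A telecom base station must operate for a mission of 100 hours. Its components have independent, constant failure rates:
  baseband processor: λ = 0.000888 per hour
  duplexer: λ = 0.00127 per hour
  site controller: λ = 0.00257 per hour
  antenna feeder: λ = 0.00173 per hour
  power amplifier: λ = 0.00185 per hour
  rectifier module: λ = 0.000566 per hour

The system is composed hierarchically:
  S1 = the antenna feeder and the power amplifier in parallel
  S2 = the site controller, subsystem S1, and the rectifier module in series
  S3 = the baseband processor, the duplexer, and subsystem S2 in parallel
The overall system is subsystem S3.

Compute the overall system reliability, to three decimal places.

R(baseband processor) = exp(−0.000888 × 100) = 0.91503
R(duplexer) = exp(−0.00127 × 100) = 0.88073
R(site controller) = exp(−0.00257 × 100) = 0.77337
R(antenna feeder) = exp(−0.00173 × 100) = 0.84114
R(power amplifier) = exp(−0.00185 × 100) = 0.83110
R(rectifier module) = exp(−0.000566 × 100) = 0.94497
Parallel (antenna feeder and power amplifier): 1 − (1 − 0.84114)(1 − 0.83110) = 0.97317
Series (site controller, [0.97317], and rectifier module): 0.77337 × 0.97317 × 0.94497 = 0.71120
Parallel (baseband processor, duplexer, and [0.71120]): 1 − (1 − 0.91503)(1 − 0.88073)(1 − 0.71120) = 0.997

0.997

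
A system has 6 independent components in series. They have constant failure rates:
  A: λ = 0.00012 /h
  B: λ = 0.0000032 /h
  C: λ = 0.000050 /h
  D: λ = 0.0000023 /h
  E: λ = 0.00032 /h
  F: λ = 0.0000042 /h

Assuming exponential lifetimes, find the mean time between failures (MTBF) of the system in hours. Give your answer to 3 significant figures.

2000

Series of exponential components: λ_sys = Σ λ_i
λ_sys = 0.00012 + 0.0000032 + 0.000050 + 0.0000023 + 0.00032 + 0.0000042 = 4.9970e-04 /h
MTBF = 1 / λ_sys = 2000 h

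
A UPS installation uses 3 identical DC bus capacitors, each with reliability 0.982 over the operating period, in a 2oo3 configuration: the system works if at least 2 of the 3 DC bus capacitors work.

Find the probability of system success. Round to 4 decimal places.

R = Σ_{i=2}^{3} C(3,i) p^i (1−p)^{3−i} with p = 0.982
C(3,2)·0.982^2·0.018^1 = 0.052073
C(3,3)·0.982^3·0.018^0 = 0.946966
Sum = 0.9990

0.9990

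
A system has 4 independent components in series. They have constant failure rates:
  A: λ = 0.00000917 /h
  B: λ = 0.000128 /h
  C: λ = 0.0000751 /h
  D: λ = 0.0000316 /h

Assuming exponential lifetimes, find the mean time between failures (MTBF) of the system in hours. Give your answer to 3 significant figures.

4100

Series of exponential components: λ_sys = Σ λ_i
λ_sys = 0.00000917 + 0.000128 + 0.0000751 + 0.0000316 = 2.4387e-04 /h
MTBF = 1 / λ_sys = 4100 h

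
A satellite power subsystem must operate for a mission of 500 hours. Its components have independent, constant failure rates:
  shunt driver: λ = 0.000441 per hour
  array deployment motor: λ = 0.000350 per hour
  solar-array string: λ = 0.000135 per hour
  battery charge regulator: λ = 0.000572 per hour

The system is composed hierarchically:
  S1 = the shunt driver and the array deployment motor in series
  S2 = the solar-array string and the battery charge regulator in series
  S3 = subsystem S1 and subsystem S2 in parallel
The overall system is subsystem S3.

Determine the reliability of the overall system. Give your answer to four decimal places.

0.9027

R(shunt driver) = exp(−0.000441 × 500) = 0.802118
R(array deployment motor) = exp(−0.000350 × 500) = 0.839457
R(solar-array string) = exp(−0.000135 × 500) = 0.934728
R(battery charge regulator) = exp(−0.000572 × 500) = 0.751263
Series (shunt driver and array deployment motor): 0.802118 × 0.839457 = 0.673344
Series (solar-array string and battery charge regulator): 0.934728 × 0.751263 = 0.702227
Parallel ([0.673344] and [0.702227]): 1 − (1 − 0.673344)(1 − 0.702227) = 0.9027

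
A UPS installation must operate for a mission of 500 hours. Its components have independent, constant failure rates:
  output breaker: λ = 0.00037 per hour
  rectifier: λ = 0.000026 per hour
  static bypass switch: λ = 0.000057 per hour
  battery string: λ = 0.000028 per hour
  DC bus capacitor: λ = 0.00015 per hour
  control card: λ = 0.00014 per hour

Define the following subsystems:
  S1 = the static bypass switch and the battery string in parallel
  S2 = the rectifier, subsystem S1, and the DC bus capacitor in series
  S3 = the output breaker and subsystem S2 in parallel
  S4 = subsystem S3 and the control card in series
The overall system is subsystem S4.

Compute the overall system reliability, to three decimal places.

0.919

R(output breaker) = exp(−0.00037 × 500) = 0.83110
R(rectifier) = exp(−0.000026 × 500) = 0.98708
R(static bypass switch) = exp(−0.000057 × 500) = 0.97190
R(battery string) = exp(−0.000028 × 500) = 0.98610
R(DC bus capacitor) = exp(−0.00015 × 500) = 0.92774
R(control card) = exp(−0.00014 × 500) = 0.93239
Parallel (static bypass switch and battery string): 1 − (1 − 0.97190)(1 − 0.98610) = 0.99961
Series (rectifier, [0.99961], and DC bus capacitor): 0.98708 × 0.99961 × 0.92774 = 0.91540
Parallel (output breaker and [0.91540]): 1 − (1 − 0.83110)(1 − 0.91540) = 0.98571
Series ([0.98571] and control card): 0.98571 × 0.93239 = 0.919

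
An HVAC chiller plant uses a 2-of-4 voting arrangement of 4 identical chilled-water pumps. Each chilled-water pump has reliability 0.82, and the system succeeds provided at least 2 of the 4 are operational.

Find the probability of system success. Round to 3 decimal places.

R = Σ_{i=2}^{4} C(4,i) p^i (1−p)^{4−i} with p = 0.82
C(4,2)·0.82^2·0.18^2 = 0.13071
C(4,3)·0.82^3·0.18^1 = 0.39698
C(4,4)·0.82^4·0.18^0 = 0.45212
Sum = 0.980

0.980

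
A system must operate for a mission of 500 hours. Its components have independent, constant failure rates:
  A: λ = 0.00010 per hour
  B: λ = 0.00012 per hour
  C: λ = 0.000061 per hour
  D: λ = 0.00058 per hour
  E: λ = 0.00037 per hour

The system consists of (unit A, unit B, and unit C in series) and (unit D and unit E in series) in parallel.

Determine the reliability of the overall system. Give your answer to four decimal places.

R(A) = exp(−0.00010 × 500) = 0.951229
R(B) = exp(−0.00012 × 500) = 0.941765
R(C) = exp(−0.000061 × 500) = 0.969960
R(D) = exp(−0.00058 × 500) = 0.748264
R(E) = exp(−0.00037 × 500) = 0.831104
Series (A, B, and C): 0.951229 × 0.941765 × 0.969960 = 0.868923
Series (D and E): 0.748264 × 0.831104 = 0.621885
Parallel ([0.868923] and [0.621885]): 1 − (1 − 0.868923)(1 − 0.621885) = 0.9504

0.9504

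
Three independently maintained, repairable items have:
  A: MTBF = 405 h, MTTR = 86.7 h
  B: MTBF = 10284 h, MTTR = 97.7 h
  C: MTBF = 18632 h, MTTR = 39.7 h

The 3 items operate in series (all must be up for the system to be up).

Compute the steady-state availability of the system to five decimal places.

A(A) = MTBF/(MTBF+MTTR) = 405/(405+86.7) = 0.823673
A(B) = MTBF/(MTBF+MTTR) = 10284/(10284+97.7) = 0.990589
A(C) = MTBF/(MTBF+MTTR) = 18632/(18632+39.7) = 0.997874
Series availability: 0.823673 × 0.990589 × 0.997874 = 0.81419

0.81419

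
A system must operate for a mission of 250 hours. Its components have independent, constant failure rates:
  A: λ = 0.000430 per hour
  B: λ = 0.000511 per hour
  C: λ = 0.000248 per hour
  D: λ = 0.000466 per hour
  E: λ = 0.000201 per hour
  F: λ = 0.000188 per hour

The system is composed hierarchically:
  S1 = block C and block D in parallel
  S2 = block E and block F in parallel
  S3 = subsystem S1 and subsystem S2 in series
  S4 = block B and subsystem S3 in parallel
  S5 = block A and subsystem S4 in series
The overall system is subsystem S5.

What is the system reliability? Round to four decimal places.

0.8971

R(A) = exp(−0.000430 × 250) = 0.898077
R(B) = exp(−0.000511 × 250) = 0.880073
R(C) = exp(−0.000248 × 250) = 0.939883
R(D) = exp(−0.000466 × 250) = 0.890030
R(E) = exp(−0.000201 × 250) = 0.950992
R(F) = exp(−0.000188 × 250) = 0.954087
Parallel (C and D): 1 − (1 − 0.939883)(1 − 0.890030) = 0.993389
Parallel (E and F): 1 − (1 − 0.950992)(1 − 0.954087) = 0.997750
Series ([0.993389] and [0.997750]): 0.993389 × 0.997750 = 0.991154
Parallel (B and [0.991154]): 1 − (1 − 0.880073)(1 − 0.991154) = 0.998939
Series (A and [0.998939]): 0.898077 × 0.998939 = 0.8971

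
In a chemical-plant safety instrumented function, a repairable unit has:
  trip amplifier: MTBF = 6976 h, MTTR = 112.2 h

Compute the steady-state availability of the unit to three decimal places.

A(trip amplifier) = MTBF/(MTBF+MTTR) = 6976/(6976+112.2) = 0.984

0.984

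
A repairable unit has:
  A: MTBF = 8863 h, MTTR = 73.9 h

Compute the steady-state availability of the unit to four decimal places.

A(A) = MTBF/(MTBF+MTTR) = 8863/(8863+73.9) = 0.9917

0.9917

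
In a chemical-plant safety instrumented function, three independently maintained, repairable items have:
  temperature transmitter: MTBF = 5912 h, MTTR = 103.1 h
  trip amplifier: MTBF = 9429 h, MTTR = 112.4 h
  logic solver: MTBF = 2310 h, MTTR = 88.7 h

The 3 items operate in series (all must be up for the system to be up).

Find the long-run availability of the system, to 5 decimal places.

A(temperature transmitter) = MTBF/(MTBF+MTTR) = 5912/(5912+103.1) = 0.982860
A(trip amplifier) = MTBF/(MTBF+MTTR) = 9429/(9429+112.4) = 0.988220
A(logic solver) = MTBF/(MTBF+MTTR) = 2310/(2310+88.7) = 0.963022
Series availability: 0.982860 × 0.988220 × 0.963022 = 0.93537

0.93537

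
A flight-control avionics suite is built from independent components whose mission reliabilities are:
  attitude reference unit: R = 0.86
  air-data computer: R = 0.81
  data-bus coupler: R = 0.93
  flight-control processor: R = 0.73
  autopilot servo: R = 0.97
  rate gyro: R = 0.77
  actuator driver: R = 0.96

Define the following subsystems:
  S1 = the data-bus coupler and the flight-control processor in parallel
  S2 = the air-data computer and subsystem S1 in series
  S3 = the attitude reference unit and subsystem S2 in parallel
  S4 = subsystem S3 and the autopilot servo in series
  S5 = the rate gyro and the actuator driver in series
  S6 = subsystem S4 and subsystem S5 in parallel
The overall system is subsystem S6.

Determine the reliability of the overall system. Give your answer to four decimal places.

0.9849

Parallel (data-bus coupler and flight-control processor): 1 − (1 − 0.930000)(1 − 0.730000) = 0.981100
Series (air-data computer and [0.981100]): 0.810000 × 0.981100 = 0.794691
Parallel (attitude reference unit and [0.794691]): 1 − (1 − 0.860000)(1 − 0.794691) = 0.971257
Series ([0.971257] and autopilot servo): 0.971257 × 0.970000 = 0.942119
Series (rate gyro and actuator driver): 0.770000 × 0.960000 = 0.739200
Parallel ([0.942119] and [0.739200]): 1 − (1 − 0.942119)(1 − 0.739200) = 0.9849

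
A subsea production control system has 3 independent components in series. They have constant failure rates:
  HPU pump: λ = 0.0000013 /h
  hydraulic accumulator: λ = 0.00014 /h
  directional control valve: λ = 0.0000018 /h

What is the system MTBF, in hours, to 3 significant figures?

6990

Series of exponential components: λ_sys = Σ λ_i
λ_sys = 0.0000013 + 0.00014 + 0.0000018 = 1.4310e-04 /h
MTBF = 1 / λ_sys = 6990 h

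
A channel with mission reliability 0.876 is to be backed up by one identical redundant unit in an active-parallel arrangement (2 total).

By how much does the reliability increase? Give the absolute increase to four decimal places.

0.1086

R_before = 0.876
R_after = 1 − (1 − 0.876)^2 = 0.9846
ΔR = 0.9846 − 0.876 = 0.1086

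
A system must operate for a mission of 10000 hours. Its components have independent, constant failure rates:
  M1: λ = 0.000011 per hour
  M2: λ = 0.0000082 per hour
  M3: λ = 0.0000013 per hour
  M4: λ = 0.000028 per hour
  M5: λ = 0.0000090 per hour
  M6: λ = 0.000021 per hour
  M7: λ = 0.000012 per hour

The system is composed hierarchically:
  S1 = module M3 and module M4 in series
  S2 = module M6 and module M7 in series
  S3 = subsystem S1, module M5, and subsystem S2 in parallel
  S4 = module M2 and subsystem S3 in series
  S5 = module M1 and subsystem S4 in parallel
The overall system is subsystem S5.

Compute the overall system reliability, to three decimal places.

0.991

R(M1) = exp(−0.000011 × 10000) = 0.89583
R(M2) = exp(−0.0000082 × 10000) = 0.92127
R(M3) = exp(−0.0000013 × 10000) = 0.98708
R(M4) = exp(−0.000028 × 10000) = 0.75578
R(M5) = exp(−0.0000090 × 10000) = 0.91393
R(M6) = exp(−0.000021 × 10000) = 0.81058
R(M7) = exp(−0.000012 × 10000) = 0.88692
Series (M3 and M4): 0.98708 × 0.75578 = 0.74602
Series (M6 and M7): 0.81058 × 0.88692 = 0.71892
Parallel ([0.74602], M5, and [0.71892]): 1 − (1 − 0.74602)(1 − 0.91393)(1 − 0.71892) = 0.99386
Series (M2 and [0.99386]): 0.92127 × 0.99386 = 0.91561
Parallel (M1 and [0.91561]): 1 − (1 − 0.89583)(1 − 0.91561) = 0.991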